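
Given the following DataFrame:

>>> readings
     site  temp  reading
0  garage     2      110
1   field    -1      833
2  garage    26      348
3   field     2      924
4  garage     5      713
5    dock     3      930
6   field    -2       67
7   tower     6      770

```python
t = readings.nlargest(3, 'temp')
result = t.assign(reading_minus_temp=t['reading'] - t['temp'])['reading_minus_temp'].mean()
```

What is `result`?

take 3 rows with largest temp:
     site  temp  reading
2  garage    26      348
7   tower     6      770
4  garage     5      713
add column reading_minus_temp = t['reading'] - t['temp']:
     site  temp  reading  reading_minus_temp
2  garage    26      348                 322
7   tower     6      770                 764
4  garage     5      713                 708
Taking the mean of column 'reading_minus_temp' gives 598.0.

598.0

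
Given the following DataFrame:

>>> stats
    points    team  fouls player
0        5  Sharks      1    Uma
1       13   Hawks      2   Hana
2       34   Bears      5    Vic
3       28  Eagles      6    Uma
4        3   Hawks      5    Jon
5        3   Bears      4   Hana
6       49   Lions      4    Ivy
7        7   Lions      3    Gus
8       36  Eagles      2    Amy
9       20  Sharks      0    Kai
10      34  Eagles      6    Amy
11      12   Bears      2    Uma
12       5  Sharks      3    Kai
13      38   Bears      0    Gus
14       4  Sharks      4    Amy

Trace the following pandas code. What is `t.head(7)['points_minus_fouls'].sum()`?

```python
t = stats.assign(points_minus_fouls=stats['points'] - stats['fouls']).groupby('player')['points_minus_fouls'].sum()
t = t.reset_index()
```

add column points_minus_fouls = stats['points'] - stats['fouls']:
    points    team  fouls player  points_minus_fouls
0        5  Sharks      1    Uma                   4
1       13   Hawks      2   Hana                  11
2       34   Bears      5    Vic                  29
3       28  Eagles      6    Uma                  22
4        3   Hawks      5    Jon                  -2
5        3   Bears      4   Hana                  -1
6       49   Lions      4    Ivy                  45
7        7   Lions      3    Gus                   4
8       36  Eagles      2    Amy                  34
9       20  Sharks      0    Kai                  20
10      34  Eagles      6    Amy                  28
11      12   Bears      2    Uma                  10
12       5  Sharks      3    Kai                   2
13      38   Bears      0    Gus                  38
14       4  Sharks      4    Amy                   0
group by player, sum of points_minus_fouls:
player
Amy     62
Gus     42
Hana    10
Ivy     45
Jon     -2
Kai     22
Uma     36
Vic     29
Name: points_minus_fouls, dtype: int64
reset_index():
  player  points_minus_fouls
0    Amy                  62
1    Gus                  42
2   Hana                  10
3    Ivy                  45
4    Jon                  -2
5    Kai                  22
6    Uma                  36
7    Vic                  29
take first 7 rows:
  player  points_minus_fouls
0    Amy                  62
1    Gus                  42
2   Hana                  10
3    Ivy                  45
4    Jon                  -2
5    Kai                  22
6    Uma                  36
Reading off the sum of column 'points_minus_fouls', we get 215.

215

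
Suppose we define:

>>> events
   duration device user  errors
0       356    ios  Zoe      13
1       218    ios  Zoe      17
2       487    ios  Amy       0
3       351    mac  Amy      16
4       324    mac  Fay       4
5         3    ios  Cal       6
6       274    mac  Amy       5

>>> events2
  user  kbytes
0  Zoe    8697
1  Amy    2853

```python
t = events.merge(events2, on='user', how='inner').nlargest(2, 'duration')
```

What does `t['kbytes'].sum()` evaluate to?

11550

merge on 'user' (how='inner') → 5 rows:
   duration device user  errors  kbytes
0       356    ios  Zoe      13    8697
1       218    ios  Zoe      17    8697
2       487    ios  Amy       0    2853
3       351    mac  Amy      16    2853
4       274    mac  Amy       5    2853
take 2 rows with largest duration:
   duration device user  errors  kbytes
2       487    ios  Amy       0    2853
0       356    ios  Zoe      13    8697
sum of column 'kbytes' → 11550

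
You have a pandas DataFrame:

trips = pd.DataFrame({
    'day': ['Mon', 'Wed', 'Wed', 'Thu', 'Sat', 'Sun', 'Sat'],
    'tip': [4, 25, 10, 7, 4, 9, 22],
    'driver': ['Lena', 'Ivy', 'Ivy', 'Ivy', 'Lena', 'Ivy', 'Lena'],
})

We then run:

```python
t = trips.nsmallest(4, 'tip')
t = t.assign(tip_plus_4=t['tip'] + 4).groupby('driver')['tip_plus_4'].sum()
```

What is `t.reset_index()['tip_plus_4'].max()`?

24

take 4 rows with smallest tip:
   day  tip driver
0  Mon    4   Lena
4  Sat    4   Lena
3  Thu    7    Ivy
5  Sun    9    Ivy
add column tip_plus_4 = t['tip'] + 4:
   day  tip driver  tip_plus_4
0  Mon    4   Lena           8
4  Sat    4   Lena           8
3  Thu    7    Ivy          11
5  Sun    9    Ivy          13
group by driver, sum of tip_plus_4:
driver
Ivy     24
Lena    16
Name: tip_plus_4, dtype: int64
reset_index():
  driver  tip_plus_4
0    Ivy          24
1   Lena          16
So max() = 24.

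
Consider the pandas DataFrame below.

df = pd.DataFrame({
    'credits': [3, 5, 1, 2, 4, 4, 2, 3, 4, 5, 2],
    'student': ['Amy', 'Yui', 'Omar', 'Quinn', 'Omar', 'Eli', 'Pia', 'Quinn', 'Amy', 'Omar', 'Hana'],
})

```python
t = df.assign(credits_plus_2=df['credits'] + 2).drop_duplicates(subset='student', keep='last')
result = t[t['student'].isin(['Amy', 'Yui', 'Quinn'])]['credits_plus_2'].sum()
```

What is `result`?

add column credits_plus_2 = df['credits'] + 2:
    credits student  credits_plus_2
0         3     Amy               5
1         5     Yui               7
2         1    Omar               3
3         2   Quinn               4
4         4    Omar               6
5         4     Eli               6
6         2     Pia               4
7         3   Quinn               5
8         4     Amy               6
9         5    Omar               7
10        2    Hana               4
drop duplicate student (keep=last):
    credits student  credits_plus_2
1         5     Yui               7
5         4     Eli               6
6         2     Pia               4
7         3   Quinn               5
8         4     Amy               6
9         5    Omar               7
10        2    Hana               4
filter rows where student in ['Amy', 'Yui', 'Quinn']:
   credits student  credits_plus_2
1        5     Yui               7
7        3   Quinn               5
8        4     Amy               6
The sum of column 'credits_plus_2' is 18.

18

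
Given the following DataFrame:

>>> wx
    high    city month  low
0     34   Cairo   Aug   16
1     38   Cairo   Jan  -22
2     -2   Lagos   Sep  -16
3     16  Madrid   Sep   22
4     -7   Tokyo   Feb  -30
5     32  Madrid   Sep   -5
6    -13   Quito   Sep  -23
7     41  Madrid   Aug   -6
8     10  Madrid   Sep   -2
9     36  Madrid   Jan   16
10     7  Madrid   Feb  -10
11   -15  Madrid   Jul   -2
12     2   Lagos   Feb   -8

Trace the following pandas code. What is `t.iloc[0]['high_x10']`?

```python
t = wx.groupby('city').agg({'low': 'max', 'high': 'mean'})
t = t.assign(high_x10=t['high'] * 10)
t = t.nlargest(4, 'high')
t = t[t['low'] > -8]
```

360.0

group by city: max(low), mean(high):
        low       high
city                  
Cairo    16  36.000000
Lagos    -8   0.000000
Madrid   22  18.142857
Quito   -23 -13.000000
Tokyo   -30  -7.000000
add column high_x10 = t['high'] * 10:
        low       high    high_x10
city                              
Cairo    16  36.000000  360.000000
Lagos    -8   0.000000    0.000000
Madrid   22  18.142857  181.428571
Quito   -23 -13.000000 -130.000000
Tokyo   -30  -7.000000  -70.000000
take 4 rows with largest high:
        low       high    high_x10
city                              
Cairo    16  36.000000  360.000000
Madrid   22  18.142857  181.428571
Lagos    -8   0.000000    0.000000
Tokyo   -30  -7.000000  -70.000000
filter rows where low > -8:
        low       high    high_x10
city                              
Cairo    16  36.000000  360.000000
Madrid   22  18.142857  181.428571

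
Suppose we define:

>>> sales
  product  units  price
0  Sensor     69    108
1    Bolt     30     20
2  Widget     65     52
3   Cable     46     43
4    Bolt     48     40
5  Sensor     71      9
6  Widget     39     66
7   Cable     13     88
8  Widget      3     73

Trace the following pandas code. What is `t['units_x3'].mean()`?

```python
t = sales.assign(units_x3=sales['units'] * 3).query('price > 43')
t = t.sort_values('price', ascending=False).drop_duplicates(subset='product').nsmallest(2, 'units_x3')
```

24.0

add column units_x3 = sales['units'] * 3:
  product  units  price  units_x3
0  Sensor     69    108       207
1    Bolt     30     20        90
2  Widget     65     52       195
3   Cable     46     43       138
4    Bolt     48     40       144
5  Sensor     71      9       213
6  Widget     39     66       117
7   Cable     13     88        39
8  Widget      3     73         9
filter rows where price > 43:
  product  units  price  units_x3
0  Sensor     69    108       207
2  Widget     65     52       195
6  Widget     39     66       117
7   Cable     13     88        39
8  Widget      3     73         9
sort by price descending:
  product  units  price  units_x3
0  Sensor     69    108       207
7   Cable     13     88        39
8  Widget      3     73         9
6  Widget     39     66       117
2  Widget     65     52       195
drop duplicate product (keep=first):
  product  units  price  units_x3
0  Sensor     69    108       207
7   Cable     13     88        39
8  Widget      3     73         9
take 2 rows with smallest units_x3:
  product  units  price  units_x3
8  Widget      3     73         9
7   Cable     13     88        39
Finally, mean of column 'units_x3' = 24.0.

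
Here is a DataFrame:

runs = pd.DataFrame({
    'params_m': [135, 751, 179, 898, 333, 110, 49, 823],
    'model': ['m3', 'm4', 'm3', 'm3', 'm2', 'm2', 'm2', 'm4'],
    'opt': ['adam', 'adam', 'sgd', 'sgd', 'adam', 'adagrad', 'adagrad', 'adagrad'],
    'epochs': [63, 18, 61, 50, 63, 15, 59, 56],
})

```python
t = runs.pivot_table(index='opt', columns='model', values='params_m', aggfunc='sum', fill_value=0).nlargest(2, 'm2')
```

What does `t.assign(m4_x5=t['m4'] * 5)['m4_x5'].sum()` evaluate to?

pivot: rows=opt, cols=model, sum(params_m):
model     m2    m3   m4
opt                    
adagrad  159     0  823
adam     333   135  751
sgd        0  1077    0
take 2 rows with largest m2:
model     m2   m3   m4
opt                   
adam     333  135  751
adagrad  159    0  823
add column m4_x5 = t['m4'] * 5:
model     m2   m3   m4  m4_x5
opt                          
adam     333  135  751   3755
adagrad  159    0  823   4115
Taking the sum of column 'm4_x5' gives 7870.

7870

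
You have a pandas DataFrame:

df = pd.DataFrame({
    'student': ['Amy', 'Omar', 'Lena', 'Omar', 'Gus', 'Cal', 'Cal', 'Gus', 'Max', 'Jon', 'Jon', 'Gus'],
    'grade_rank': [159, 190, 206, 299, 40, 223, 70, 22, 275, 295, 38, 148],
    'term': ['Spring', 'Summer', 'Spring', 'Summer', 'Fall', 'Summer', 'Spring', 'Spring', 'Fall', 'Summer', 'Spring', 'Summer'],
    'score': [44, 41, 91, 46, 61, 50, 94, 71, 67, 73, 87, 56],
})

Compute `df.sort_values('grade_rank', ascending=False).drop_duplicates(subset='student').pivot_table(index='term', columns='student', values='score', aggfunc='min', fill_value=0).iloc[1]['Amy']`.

44

sort by grade_rank descending:
   student  grade_rank    term  score
3     Omar         299  Summer     46
9      Jon         295  Summer     73
8      Max         275    Fall     67
5      Cal         223  Summer     50
2     Lena         206  Spring     91
1     Omar         190  Summer     41
0      Amy         159  Spring     44
11     Gus         148  Summer     56
6      Cal          70  Spring     94
4      Gus          40    Fall     61
10     Jon          38  Spring     87
7      Gus          22  Spring     71
drop duplicate student (keep=first):
   student  grade_rank    term  score
3     Omar         299  Summer     46
9      Jon         295  Summer     73
8      Max         275    Fall     67
5      Cal         223  Summer     50
2     Lena         206  Spring     91
0      Amy         159  Spring     44
11     Gus         148  Summer     56
pivot: rows=term, cols=student, min(score):
student  Amy  Cal  Gus  Jon  Lena  Max  Omar
term                                        
Fall       0    0    0    0     0   67     0
Spring    44    0    0    0    91    0     0
Summer     0   50   56   73     0    0    46
The value at position 1, column 'Amy' is 44.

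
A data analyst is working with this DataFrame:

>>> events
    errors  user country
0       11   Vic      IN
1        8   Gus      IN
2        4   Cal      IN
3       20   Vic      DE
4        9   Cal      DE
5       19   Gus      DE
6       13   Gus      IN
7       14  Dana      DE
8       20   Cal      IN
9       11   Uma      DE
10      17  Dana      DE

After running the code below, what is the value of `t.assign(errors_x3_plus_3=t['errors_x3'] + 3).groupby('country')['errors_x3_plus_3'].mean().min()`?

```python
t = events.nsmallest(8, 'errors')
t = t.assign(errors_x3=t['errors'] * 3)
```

take 8 rows with smallest errors:
    errors  user country
2        4   Cal      IN
1        8   Gus      IN
4        9   Cal      DE
0       11   Vic      IN
9       11   Uma      DE
6       13   Gus      IN
7       14  Dana      DE
10      17  Dana      DE
add column errors_x3 = t['errors'] * 3:
    errors  user country  errors_x3
2        4   Cal      IN         12
1        8   Gus      IN         24
4        9   Cal      DE         27
0       11   Vic      IN         33
9       11   Uma      DE         33
6       13   Gus      IN         39
7       14  Dana      DE         42
10      17  Dana      DE         51
add column errors_x3_plus_3 = t['errors_x3'] + 3:
    errors  user country  errors_x3  errors_x3_plus_3
2        4   Cal      IN         12                15
1        8   Gus      IN         24                27
4        9   Cal      DE         27                30
0       11   Vic      IN         33                36
9       11   Uma      DE         33                36
6       13   Gus      IN         39                42
7       14  Dana      DE         42                45
10      17  Dana      DE         51                54
group by country, mean of errors_x3_plus_3:
country
DE    41.25
IN    30.00
Name: errors_x3_plus_3, dtype: float64
The min of the resulting series is 30.0.

30.0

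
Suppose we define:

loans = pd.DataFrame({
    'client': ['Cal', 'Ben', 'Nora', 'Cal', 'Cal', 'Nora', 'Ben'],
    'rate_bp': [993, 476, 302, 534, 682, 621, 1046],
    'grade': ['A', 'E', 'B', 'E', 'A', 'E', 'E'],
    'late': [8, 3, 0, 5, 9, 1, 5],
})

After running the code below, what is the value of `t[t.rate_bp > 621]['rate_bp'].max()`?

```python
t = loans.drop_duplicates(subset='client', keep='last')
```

1046

drop duplicate client (keep=last):
  client  rate_bp grade  late
4    Cal      682     A     9
5   Nora      621     E     1
6    Ben     1046     E     5
filter rows where rate_bp > 621:
  client  rate_bp grade  late
4    Cal      682     A     9
6    Ben     1046     E     5
Then the max of column 'rate_bp': 1046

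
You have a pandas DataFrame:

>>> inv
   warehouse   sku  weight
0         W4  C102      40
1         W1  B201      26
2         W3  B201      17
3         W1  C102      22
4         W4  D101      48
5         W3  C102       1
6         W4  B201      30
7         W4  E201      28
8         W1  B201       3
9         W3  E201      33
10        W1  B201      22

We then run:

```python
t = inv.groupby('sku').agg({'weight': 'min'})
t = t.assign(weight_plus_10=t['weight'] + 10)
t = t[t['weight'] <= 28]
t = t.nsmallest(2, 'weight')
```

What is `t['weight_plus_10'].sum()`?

group by sku, min of weight:
      weight
sku         
B201       3
C102       1
D101      48
E201      28
add column weight_plus_10 = t['weight'] + 10:
      weight  weight_plus_10
sku                         
B201       3              13
C102       1              11
D101      48              58
E201      28              38
filter rows where weight <= 28:
      weight  weight_plus_10
sku                         
B201       3              13
C102       1              11
E201      28              38
take 2 rows with smallest weight:
      weight  weight_plus_10
sku                         
C102       1              11
B201       3              13
So sum() = 24.

24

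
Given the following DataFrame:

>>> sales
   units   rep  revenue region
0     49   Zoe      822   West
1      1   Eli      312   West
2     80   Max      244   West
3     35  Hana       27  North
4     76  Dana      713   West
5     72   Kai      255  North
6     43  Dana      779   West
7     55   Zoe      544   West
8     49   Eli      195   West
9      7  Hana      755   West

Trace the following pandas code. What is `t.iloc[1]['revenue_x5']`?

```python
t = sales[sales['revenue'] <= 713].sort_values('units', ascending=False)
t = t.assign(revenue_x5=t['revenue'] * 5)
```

3565

filter rows where revenue <= 713:
   units   rep  revenue region
1      1   Eli      312   West
2     80   Max      244   West
3     35  Hana       27  North
4     76  Dana      713   West
5     72   Kai      255  North
7     55   Zoe      544   West
8     49   Eli      195   West
sort by units descending:
   units   rep  revenue region
2     80   Max      244   West
4     76  Dana      713   West
5     72   Kai      255  North
7     55   Zoe      544   West
8     49   Eli      195   West
3     35  Hana       27  North
1      1   Eli      312   West
add column revenue_x5 = t['revenue'] * 5:
   units   rep  revenue region  revenue_x5
2     80   Max      244   West        1220
4     76  Dana      713   West        3565
5     72   Kai      255  North        1275
7     55   Zoe      544   West        2720
8     49   Eli      195   West         975
3     35  Hana       27  North         135
1      1   Eli      312   West        1560
So iloc[1]['revenue_x5'] = 3565.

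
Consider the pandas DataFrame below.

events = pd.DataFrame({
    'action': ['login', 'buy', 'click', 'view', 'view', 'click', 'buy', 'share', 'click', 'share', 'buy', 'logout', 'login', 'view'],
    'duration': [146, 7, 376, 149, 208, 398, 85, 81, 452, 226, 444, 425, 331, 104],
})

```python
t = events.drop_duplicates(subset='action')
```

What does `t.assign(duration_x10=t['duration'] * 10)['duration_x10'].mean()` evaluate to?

drop duplicate action (keep=first):
    action  duration
0    login       146
1      buy         7
2    click       376
3     view       149
7    share        81
11  logout       425
add column duration_x10 = t['duration'] * 10:
    action  duration  duration_x10
0    login       146          1460
1      buy         7            70
2    click       376          3760
3     view       149          1490
7    share        81           810
11  logout       425          4250

1973.33333333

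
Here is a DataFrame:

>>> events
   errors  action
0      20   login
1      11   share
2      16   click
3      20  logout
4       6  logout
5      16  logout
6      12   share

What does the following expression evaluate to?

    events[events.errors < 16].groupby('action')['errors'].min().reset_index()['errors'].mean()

filter rows where errors < 16:
   errors  action
1      11   share
4       6  logout
6      12   share
group by action, min of errors:
action
logout     6
share     11
Name: errors, dtype: int64
reset_index():
   action  errors
0  logout       6
1   share      11

8.5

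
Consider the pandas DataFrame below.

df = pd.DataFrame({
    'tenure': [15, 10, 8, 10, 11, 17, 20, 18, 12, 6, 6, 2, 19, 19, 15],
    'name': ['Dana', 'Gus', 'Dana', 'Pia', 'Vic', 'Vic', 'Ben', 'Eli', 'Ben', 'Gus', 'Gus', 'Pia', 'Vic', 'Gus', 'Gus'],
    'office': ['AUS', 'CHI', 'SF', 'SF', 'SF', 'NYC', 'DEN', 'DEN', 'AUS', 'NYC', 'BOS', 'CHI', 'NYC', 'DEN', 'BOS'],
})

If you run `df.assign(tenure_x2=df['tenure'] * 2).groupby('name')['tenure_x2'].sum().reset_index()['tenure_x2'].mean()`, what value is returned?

62.6666666667

add column tenure_x2 = df['tenure'] * 2:
    tenure  name office  tenure_x2
0       15  Dana    AUS         30
1       10   Gus    CHI         20
2        8  Dana     SF         16
3       10   Pia     SF         20
4       11   Vic     SF         22
5       17   Vic    NYC         34
6       20   Ben    DEN         40
7       18   Eli    DEN         36
8       12   Ben    AUS         24
9        6   Gus    NYC         12
10       6   Gus    BOS         12
11       2   Pia    CHI          4
12      19   Vic    NYC         38
13      19   Gus    DEN         38
14      15   Gus    BOS         30
group by name, sum of tenure_x2:
name
Ben      64
Dana     46
Eli      36
Gus     112
Pia      24
Vic      94
Name: tenure_x2, dtype: int64
reset_index():
   name  tenure_x2
0   Ben         64
1  Dana         46
2   Eli         36
3   Gus        112
4   Pia         24
5   Vic         94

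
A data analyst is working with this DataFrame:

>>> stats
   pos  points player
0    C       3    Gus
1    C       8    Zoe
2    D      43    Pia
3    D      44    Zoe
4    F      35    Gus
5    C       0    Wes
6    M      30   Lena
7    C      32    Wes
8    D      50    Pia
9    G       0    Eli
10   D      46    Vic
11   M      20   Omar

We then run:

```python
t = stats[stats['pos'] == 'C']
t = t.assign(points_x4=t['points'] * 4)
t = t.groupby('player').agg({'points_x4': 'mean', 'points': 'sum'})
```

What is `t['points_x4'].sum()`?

filter rows where pos == 'C':
  pos  points player
0   C       3    Gus
1   C       8    Zoe
5   C       0    Wes
7   C      32    Wes
add column points_x4 = t['points'] * 4:
  pos  points player  points_x4
0   C       3    Gus         12
1   C       8    Zoe         32
5   C       0    Wes          0
7   C      32    Wes        128
group by player: mean(points_x4), sum(points):
        points_x4  points
player                   
Gus          12.0       3
Wes          64.0      32
Zoe          32.0       8
sum of column 'points_x4' → 108.0

108.0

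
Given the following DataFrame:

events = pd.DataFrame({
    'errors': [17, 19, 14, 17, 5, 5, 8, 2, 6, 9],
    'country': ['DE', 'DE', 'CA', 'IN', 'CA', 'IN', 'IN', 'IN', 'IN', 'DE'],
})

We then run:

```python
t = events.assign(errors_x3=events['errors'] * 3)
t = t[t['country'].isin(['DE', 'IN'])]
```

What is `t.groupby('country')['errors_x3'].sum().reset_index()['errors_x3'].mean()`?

124.5

add column errors_x3 = events['errors'] * 3:
   errors country  errors_x3
0      17      DE         51
1      19      DE         57
2      14      CA         42
3      17      IN         51
4       5      CA         15
5       5      IN         15
6       8      IN         24
7       2      IN          6
8       6      IN         18
9       9      DE         27
filter rows where country in ['DE', 'IN']:
   errors country  errors_x3
0      17      DE         51
1      19      DE         57
3      17      IN         51
5       5      IN         15
6       8      IN         24
7       2      IN          6
8       6      IN         18
9       9      DE         27
group by country, sum of errors_x3:
country
DE    135
IN    114
Name: errors_x3, dtype: int64
reset_index():
  country  errors_x3
0      DE        135
1      IN        114
Hence 124.5.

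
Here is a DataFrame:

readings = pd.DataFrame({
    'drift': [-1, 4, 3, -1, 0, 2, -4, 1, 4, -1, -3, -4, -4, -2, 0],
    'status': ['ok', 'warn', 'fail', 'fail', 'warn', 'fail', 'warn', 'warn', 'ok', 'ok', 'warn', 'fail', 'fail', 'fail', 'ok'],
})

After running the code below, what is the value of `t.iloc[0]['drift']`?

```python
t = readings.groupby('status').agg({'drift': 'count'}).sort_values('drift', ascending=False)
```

group by status, count of drift:
        drift
status       
fail        6
ok          4
warn        5
sort by drift descending:
        drift
status       
fail        6
warn        5
ok          4
The value at position 0, column 'drift' is 6.

6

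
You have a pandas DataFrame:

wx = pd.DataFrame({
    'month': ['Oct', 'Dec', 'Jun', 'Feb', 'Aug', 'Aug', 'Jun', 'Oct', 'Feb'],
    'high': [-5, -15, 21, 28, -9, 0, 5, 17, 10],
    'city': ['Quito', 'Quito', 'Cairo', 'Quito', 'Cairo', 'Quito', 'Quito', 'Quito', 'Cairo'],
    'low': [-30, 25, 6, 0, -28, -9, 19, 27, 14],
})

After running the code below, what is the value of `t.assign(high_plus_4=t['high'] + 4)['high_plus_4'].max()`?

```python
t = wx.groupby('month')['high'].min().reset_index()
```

group by month, min of high:
month
Aug    -9
Dec   -15
Feb    10
Jun     5
Oct    -5
Name: high, dtype: int64
reset_index():
  month  high
0   Aug    -9
1   Dec   -15
2   Feb    10
3   Jun     5
4   Oct    -5
add column high_plus_4 = t['high'] + 4:
  month  high  high_plus_4
0   Aug    -9           -5
1   Dec   -15          -11
2   Feb    10           14
3   Jun     5            9
4   Oct    -5           -1
Then the max of column 'high_plus_4': 14

14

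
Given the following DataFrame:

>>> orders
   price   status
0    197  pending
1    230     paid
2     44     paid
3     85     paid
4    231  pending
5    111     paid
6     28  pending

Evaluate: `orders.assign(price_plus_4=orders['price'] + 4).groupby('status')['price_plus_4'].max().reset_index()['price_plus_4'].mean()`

234.5

add column price_plus_4 = orders['price'] + 4:
   price   status  price_plus_4
0    197  pending           201
1    230     paid           234
2     44     paid            48
3     85     paid            89
4    231  pending           235
5    111     paid           115
6     28  pending            32
group by status, max of price_plus_4:
status
paid       234
pending    235
Name: price_plus_4, dtype: int64
reset_index():
    status  price_plus_4
0     paid           234
1  pending           235
Hence 234.5.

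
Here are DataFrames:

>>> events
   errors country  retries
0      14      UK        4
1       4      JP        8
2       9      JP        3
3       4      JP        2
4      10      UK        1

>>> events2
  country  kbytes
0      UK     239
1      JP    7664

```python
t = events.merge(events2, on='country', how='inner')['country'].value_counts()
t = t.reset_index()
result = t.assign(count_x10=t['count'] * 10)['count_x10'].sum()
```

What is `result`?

merge on 'country' (how='inner') → 5 rows:
   errors country  retries  kbytes
0      14      UK        4     239
1       4      JP        8    7664
2       9      JP        3    7664
3       4      JP        2    7664
4      10      UK        1     239
value_counts of country:
country
JP    3
UK    2
Name: count, dtype: int64
reset_index():
  country  count
0      JP      3
1      UK      2
add column count_x10 = t['count'] * 10:
  country  count  count_x10
0      JP      3         30
1      UK      2         20
So sum() = 50.

50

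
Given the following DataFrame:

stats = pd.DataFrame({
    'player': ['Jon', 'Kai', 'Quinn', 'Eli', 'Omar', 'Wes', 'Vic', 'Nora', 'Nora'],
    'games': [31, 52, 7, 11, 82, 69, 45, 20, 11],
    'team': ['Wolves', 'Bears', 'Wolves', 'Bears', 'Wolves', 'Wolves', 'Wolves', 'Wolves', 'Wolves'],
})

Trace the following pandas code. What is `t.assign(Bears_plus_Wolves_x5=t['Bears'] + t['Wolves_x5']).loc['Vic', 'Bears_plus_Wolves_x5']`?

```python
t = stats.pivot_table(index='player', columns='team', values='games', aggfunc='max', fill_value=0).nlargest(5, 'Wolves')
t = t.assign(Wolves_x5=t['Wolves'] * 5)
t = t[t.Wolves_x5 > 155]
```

225

pivot: rows=player, cols=team, max(games):
team    Bears  Wolves
player               
Eli        11       0
Jon         0      31
Kai        52       0
Nora        0      20
Omar        0      82
Quinn       0       7
Vic         0      45
Wes         0      69
take 5 rows with largest Wolves:
team    Bears  Wolves
player               
Omar        0      82
Wes         0      69
Vic         0      45
Jon         0      31
Nora        0      20
add column Wolves_x5 = t['Wolves'] * 5:
team    Bears  Wolves  Wolves_x5
player                          
Omar        0      82        410
Wes         0      69        345
Vic         0      45        225
Jon         0      31        155
Nora        0      20        100
filter rows where Wolves_x5 > 155:
team    Bears  Wolves  Wolves_x5
player                          
Omar        0      82        410
Wes         0      69        345
Vic         0      45        225
add column Bears_plus_Wolves_x5 = t['Bears'] + t['Wolves_x5']:
team    Bears  Wolves  Wolves_x5  Bears_plus_Wolves_x5
player                                                
Omar        0      82        410                   410
Wes         0      69        345                   345
Vic         0      45        225                   225
value at row 'Vic', column 'Bears_plus_Wolves_x5' → 225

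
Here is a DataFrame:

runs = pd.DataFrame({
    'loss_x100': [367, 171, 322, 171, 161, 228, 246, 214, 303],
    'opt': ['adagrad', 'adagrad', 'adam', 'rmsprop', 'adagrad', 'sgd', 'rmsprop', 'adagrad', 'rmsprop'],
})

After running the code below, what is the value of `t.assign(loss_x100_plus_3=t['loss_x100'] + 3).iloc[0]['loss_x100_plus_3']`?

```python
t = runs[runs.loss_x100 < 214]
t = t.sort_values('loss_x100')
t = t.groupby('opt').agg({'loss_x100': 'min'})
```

164

filter rows where loss_x100 < 214:
   loss_x100      opt
1        171  adagrad
3        171  rmsprop
4        161  adagrad
sort by loss_x100:
   loss_x100      opt
4        161  adagrad
1        171  adagrad
3        171  rmsprop
group by opt, min of loss_x100:
         loss_x100
opt               
adagrad        161
rmsprop        171
add column loss_x100_plus_3 = t['loss_x100'] + 3:
         loss_x100  loss_x100_plus_3
opt                                 
adagrad        161               164
rmsprop        171               174
Taking the value at position 0, column 'loss_x100_plus_3' gives 164.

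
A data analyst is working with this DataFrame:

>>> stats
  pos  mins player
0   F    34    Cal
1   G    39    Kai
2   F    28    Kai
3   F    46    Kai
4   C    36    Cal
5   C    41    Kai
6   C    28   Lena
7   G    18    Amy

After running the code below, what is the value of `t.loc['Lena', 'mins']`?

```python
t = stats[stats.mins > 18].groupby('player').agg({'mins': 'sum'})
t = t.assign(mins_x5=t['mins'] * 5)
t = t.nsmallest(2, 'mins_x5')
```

filter rows where mins > 18:
  pos  mins player
0   F    34    Cal
1   G    39    Kai
2   F    28    Kai
3   F    46    Kai
4   C    36    Cal
5   C    41    Kai
6   C    28   Lena
group by player, sum of mins:
        mins
player      
Cal       70
Kai      154
Lena      28
add column mins_x5 = t['mins'] * 5:
        mins  mins_x5
player               
Cal       70      350
Kai      154      770
Lena      28      140
take 2 rows with smallest mins_x5:
        mins  mins_x5
player               
Lena      28      140
Cal       70      350
Reading off the value at row 'Lena', column 'mins', we get 28.

28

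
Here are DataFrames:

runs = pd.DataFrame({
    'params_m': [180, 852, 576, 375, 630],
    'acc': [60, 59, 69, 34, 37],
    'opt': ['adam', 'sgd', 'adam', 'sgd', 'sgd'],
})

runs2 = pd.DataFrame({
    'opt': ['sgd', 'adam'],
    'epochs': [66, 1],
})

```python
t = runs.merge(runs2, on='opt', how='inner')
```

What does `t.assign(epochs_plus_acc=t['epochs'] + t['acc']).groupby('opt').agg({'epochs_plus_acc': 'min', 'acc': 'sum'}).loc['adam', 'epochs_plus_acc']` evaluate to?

61

merge on 'opt' (how='inner') → 5 rows:
   params_m  acc   opt  epochs
0       180   60  adam       1
1       852   59   sgd      66
2       576   69  adam       1
3       375   34   sgd      66
4       630   37   sgd      66
add column epochs_plus_acc = t['epochs'] + t['acc']:
   params_m  acc   opt  epochs  epochs_plus_acc
0       180   60  adam       1               61
1       852   59   sgd      66              125
2       576   69  adam       1               70
3       375   34   sgd      66              100
4       630   37   sgd      66              103
group by opt: min(epochs_plus_acc), sum(acc):
      epochs_plus_acc  acc
opt                       
adam               61  129
sgd               100  130
Reading off the value at row 'adam', column 'epochs_plus_acc', we get 61.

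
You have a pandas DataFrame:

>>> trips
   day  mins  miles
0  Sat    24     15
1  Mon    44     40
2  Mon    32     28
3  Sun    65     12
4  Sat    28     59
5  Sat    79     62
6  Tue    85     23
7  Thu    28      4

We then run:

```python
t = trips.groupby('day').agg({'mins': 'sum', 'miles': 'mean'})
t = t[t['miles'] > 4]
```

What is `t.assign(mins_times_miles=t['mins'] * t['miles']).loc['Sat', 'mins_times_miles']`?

group by day: sum(mins), mean(miles):
     mins      miles
day                 
Mon    76  34.000000
Sat   131  45.333333
Sun    65  12.000000
Thu    28   4.000000
Tue    85  23.000000
filter rows where miles > 4:
     mins      miles
day                 
Mon    76  34.000000
Sat   131  45.333333
Sun    65  12.000000
Tue    85  23.000000
add column mins_times_miles = t['mins'] * t['miles']:
     mins      miles  mins_times_miles
day                                   
Mon    76  34.000000       2584.000000
Sat   131  45.333333       5938.666667
Sun    65  12.000000        780.000000
Tue    85  23.000000       1955.000000

5938.66666667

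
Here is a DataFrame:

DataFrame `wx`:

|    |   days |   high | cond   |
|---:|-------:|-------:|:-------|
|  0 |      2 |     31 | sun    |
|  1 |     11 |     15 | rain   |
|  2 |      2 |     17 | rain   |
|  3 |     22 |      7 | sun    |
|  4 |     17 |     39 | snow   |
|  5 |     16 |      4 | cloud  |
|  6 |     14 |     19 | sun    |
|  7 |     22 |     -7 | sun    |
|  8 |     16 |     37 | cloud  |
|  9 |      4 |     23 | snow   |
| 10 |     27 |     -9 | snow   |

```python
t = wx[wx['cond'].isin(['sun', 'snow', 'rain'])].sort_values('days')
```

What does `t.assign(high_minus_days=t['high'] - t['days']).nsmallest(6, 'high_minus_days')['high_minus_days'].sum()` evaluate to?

filter rows where cond in ['sun', 'snow', 'rain']:
    days  high  cond
0      2    31   sun
1     11    15  rain
2      2    17  rain
3     22     7   sun
4     17    39  snow
6     14    19   sun
7     22    -7   sun
9      4    23  snow
10    27    -9  snow
sort by days:
    days  high  cond
0      2    31   sun
2      2    17  rain
9      4    23  snow
1     11    15  rain
6     14    19   sun
4     17    39  snow
3     22     7   sun
7     22    -7   sun
10    27    -9  snow
add column high_minus_days = t['high'] - t['days']:
    days  high  cond  high_minus_days
0      2    31   sun               29
2      2    17  rain               15
9      4    23  snow               19
1     11    15  rain                4
6     14    19   sun                5
4     17    39  snow               22
3     22     7   sun              -15
7     22    -7   sun              -29
10    27    -9  snow              -36
take 6 rows with smallest high_minus_days:
    days  high  cond  high_minus_days
10    27    -9  snow              -36
7     22    -7   sun              -29
3     22     7   sun              -15
1     11    15  rain                4
6     14    19   sun                5
2      2    17  rain               15
sum of column 'high_minus_days' → -56

-56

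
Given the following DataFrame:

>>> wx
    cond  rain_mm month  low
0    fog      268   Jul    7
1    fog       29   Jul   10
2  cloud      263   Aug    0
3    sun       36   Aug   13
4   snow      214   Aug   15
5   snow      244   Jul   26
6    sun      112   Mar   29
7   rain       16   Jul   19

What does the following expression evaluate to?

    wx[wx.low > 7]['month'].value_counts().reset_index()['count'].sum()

filter rows where low > 7:
   cond  rain_mm month  low
1   fog       29   Jul   10
3   sun       36   Aug   13
4  snow      214   Aug   15
5  snow      244   Jul   26
6   sun      112   Mar   29
7  rain       16   Jul   19
value_counts of month:
month
Jul    3
Aug    2
Mar    1
Name: count, dtype: int64
reset_index():
  month  count
0   Jul      3
1   Aug      2
2   Mar      1
Finally, sum of column 'count' = 6.

6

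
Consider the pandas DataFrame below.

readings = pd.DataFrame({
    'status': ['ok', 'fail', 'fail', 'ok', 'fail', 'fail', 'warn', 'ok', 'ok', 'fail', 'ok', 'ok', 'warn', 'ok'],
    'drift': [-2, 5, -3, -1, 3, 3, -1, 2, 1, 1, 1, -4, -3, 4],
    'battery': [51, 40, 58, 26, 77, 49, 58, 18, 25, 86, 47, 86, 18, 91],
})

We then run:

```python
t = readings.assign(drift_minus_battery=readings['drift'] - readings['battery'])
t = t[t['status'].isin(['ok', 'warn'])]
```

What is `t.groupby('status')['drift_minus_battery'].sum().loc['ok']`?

add column drift_minus_battery = readings['drift'] - readings['battery']:
   status  drift  battery  drift_minus_battery
0      ok     -2       51                  -53
1    fail      5       40                  -35
2    fail     -3       58                  -61
3      ok     -1       26                  -27
4    fail      3       77                  -74
5    fail      3       49                  -46
6    warn     -1       58                  -59
7      ok      2       18                  -16
8      ok      1       25                  -24
9    fail      1       86                  -85
10     ok      1       47                  -46
11     ok     -4       86                  -90
12   warn     -3       18                  -21
13     ok      4       91                  -87
filter rows where status in ['ok', 'warn']:
   status  drift  battery  drift_minus_battery
0      ok     -2       51                  -53
3      ok     -1       26                  -27
6    warn     -1       58                  -59
7      ok      2       18                  -16
8      ok      1       25                  -24
10     ok      1       47                  -46
11     ok     -4       86                  -90
12   warn     -3       18                  -21
13     ok      4       91                  -87
group by status, sum of drift_minus_battery:
status
ok     -343
warn    -80
Name: drift_minus_battery, dtype: int64
Hence -343.

-343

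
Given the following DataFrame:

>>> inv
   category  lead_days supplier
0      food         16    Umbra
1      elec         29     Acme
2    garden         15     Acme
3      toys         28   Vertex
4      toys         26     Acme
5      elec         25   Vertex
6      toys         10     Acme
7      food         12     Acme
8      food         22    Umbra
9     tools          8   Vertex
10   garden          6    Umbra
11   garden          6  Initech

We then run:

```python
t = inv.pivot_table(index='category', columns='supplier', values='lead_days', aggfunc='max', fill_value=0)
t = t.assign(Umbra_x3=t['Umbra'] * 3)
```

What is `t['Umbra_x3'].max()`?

66

pivot: rows=category, cols=supplier, max(lead_days):
supplier  Acme  Initech  Umbra  Vertex
category                              
elec        29        0      0      25
food        12        0     22       0
garden      15        6      6       0
tools        0        0      0       8
toys        26        0      0      28
add column Umbra_x3 = t['Umbra'] * 3:
supplier  Acme  Initech  Umbra  Vertex  Umbra_x3
category                                        
elec        29        0      0      25         0
food        12        0     22       0        66
garden      15        6      6       0        18
tools        0        0      0       8         0
toys        26        0      0      28         0
Finally, max of column 'Umbra_x3' = 66.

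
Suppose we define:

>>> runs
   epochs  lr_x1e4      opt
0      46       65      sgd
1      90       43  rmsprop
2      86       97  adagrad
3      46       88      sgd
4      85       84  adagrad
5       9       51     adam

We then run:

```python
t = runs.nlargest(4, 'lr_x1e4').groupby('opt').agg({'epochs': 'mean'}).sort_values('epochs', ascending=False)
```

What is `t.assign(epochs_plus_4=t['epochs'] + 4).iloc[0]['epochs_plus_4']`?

89.5

take 4 rows with largest lr_x1e4:
   epochs  lr_x1e4      opt
2      86       97  adagrad
3      46       88      sgd
4      85       84  adagrad
0      46       65      sgd
group by opt, mean of epochs:
         epochs
opt            
adagrad    85.5
sgd        46.0
sort by epochs descending:
         epochs
opt            
adagrad    85.5
sgd        46.0
add column epochs_plus_4 = t['epochs'] + 4:
         epochs  epochs_plus_4
opt                           
adagrad    85.5           89.5
sgd        46.0           50.0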